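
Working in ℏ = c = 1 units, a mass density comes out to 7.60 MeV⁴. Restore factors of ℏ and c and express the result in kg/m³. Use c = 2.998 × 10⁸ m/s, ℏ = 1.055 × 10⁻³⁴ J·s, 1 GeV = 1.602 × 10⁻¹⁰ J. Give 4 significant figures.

Mass density is [E]/(c²[L]³) = [E]⁴/(ℏ³c⁵).
1 GeV⁴ → 1/(ℏ³c⁵) × (1 GeV in J)⁴ = 2.316 × 10²⁰ kg/m³.
Convert the energy scale: 7.60 MeV⁴ = 7.60 × 10⁻¹² GeV⁴.
Result: 7.60 × 10⁻¹² × 2.316 × 10²⁰ = 1.760 × 10⁹ kg/m³.

1.760 × 10⁹ kg/m³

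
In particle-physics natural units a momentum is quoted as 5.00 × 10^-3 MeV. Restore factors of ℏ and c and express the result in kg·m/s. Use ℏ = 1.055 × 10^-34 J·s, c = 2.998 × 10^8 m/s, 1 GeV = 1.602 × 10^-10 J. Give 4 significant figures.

Momentum is [E]/c; divide by c.
1 GeV → 1/c × (1 GeV in J) = 5.344 × 10^-19 kg·m/s.
Convert the energy scale: 5.00 × 10^-3 MeV = 5.00 × 10^-6 GeV.
Result: 5.00 × 10^-6 × 5.344 × 10^-19 = 2.672 × 10^-24 kg·m/s.

2.672 × 10^-24 kg·m/s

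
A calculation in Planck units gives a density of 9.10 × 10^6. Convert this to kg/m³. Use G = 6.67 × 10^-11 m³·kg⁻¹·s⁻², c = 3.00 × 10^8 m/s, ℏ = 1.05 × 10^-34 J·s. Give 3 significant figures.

One Planck density: ρ_P = c⁵/(ℏG²) = 5.20 × 10^96 kg/m³.
9.10 × 10^6 × 5.20 × 10^96 kg/m³ = 4.73 × 10^103 kg/m³

4.73 × 10^103 kg/m³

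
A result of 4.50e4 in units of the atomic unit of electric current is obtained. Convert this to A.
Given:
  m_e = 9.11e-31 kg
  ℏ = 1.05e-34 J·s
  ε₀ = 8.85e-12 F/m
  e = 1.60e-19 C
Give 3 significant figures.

One atomic unit of electric current: I_au = e E_h/ℏ = m_e e⁵/((4πε₀)²ℏ³) = 6.67e-3 A.
4.50e4 × 6.67e-3 A = 300 A

300 A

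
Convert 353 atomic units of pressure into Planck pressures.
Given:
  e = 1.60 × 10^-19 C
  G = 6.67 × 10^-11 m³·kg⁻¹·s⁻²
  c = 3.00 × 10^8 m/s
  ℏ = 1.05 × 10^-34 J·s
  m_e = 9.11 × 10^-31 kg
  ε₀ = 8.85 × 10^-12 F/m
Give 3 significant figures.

atomic unit of pressure: P_au = E_h/a₀³ = m_e⁴e¹⁰/((4πε₀)⁵ℏ⁸) = 3.01 × 10^13 Pa
Planck pressure: p_P = c⁷/(ℏG²) = 4.68 × 10^113 Pa
353 × 3.01 × 10^13 / 4.68 × 10^113 = 2.27 × 10^-98

2.27 × 10^-98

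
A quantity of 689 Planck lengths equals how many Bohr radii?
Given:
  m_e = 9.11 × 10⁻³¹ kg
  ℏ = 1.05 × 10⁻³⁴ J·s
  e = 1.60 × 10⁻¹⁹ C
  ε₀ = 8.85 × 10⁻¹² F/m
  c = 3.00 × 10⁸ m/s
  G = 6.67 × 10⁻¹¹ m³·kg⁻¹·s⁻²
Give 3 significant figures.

Planck length: ℓ_P = √(ℏG/c³) = 1.61 × 10⁻³⁵ m
Bohr radius: a₀ = 4πε₀ℏ²/(m_e e²) = 5.26 × 10⁻¹¹ m
689 × 1.61 × 10⁻³⁵ / 5.26 × 10⁻¹¹ = 2.11 × 10⁻²²

2.11 × 10⁻²²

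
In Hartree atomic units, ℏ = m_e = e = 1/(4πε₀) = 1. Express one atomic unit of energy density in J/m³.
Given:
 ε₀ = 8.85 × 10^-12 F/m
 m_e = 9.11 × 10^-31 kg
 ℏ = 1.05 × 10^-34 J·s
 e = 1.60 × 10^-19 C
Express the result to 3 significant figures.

3.01 × 10^13 J/m³

The unique combination of the constants set to 1 with dimensions of energy density is u_au = E_h/a₀³ = m_e⁴e¹⁰/((4πε₀)⁵ℏ⁸).
E_h = 4.38 × 10^-18 J
a₀ = 5.26 × 10^-11 m
E_h/a₀³ = 3.01 × 10^13 J/m³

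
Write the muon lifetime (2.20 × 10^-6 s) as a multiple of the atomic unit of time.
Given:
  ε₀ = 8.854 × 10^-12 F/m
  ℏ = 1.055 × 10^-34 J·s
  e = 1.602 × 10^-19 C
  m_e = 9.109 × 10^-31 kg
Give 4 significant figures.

atomic unit of time: τ_au = (4πε₀)²ℏ³/(m_e e⁴) = 2.423 × 10^-17 s.
2.20 × 10^-6 / 2.423 × 10^-17 = 9.080 × 10^10

9.080 × 10^10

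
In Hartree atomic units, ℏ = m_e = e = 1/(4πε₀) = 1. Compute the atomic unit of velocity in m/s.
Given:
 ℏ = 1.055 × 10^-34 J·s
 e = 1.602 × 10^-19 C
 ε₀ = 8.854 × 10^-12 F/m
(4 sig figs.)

2.186 × 10^6 m/s

Dimensional analysis gives v_au = e²/(4πε₀ℏ).
  = 2.566 × 10^-38 / 1.174 × 10^-44
  = 2.186 × 10^6 m/s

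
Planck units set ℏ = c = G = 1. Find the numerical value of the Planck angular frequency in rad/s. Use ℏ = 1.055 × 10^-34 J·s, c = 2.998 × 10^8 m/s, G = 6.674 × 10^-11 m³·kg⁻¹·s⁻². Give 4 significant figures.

1.855 × 10^43 rad/s

The unique combination of the constants set to 1 with dimensions of angular frequency is ω_P = √(c⁵/(ℏG)).
  = √(3.440 × 10^86)
  = 1.855 × 10^43 rad/s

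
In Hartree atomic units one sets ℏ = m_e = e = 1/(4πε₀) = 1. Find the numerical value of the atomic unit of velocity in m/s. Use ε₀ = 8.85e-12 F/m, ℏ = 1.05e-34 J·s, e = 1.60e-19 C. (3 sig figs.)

2.19e6 m/s

v_au = e²/(4πε₀ℏ)
  = 2.56e-38 / 1.17e-44
  = 2.19e6 m/s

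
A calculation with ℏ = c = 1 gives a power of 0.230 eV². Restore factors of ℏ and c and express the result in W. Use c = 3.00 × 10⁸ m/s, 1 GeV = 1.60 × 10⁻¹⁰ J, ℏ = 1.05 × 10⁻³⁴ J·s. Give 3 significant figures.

5.61 × 10⁻⁵ W

Power is [E]/[T] = [E]²/ℏ.
1 GeV² → 1/ℏ × (1 GeV in J)² = 2.44 × 10¹⁴ W.
Convert the energy scale: 0.230 eV² = 2.30 × 10⁻¹⁹ GeV².
Result: 2.30 × 10⁻¹⁹ × 2.44 × 10¹⁴ = 5.61 × 10⁻⁵ W.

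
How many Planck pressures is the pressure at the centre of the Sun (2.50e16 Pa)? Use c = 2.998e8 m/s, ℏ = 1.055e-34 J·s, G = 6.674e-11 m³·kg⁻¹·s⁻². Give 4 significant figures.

Planck pressure: p_P = c⁷/(ℏG²) = 4.632e113 Pa.
2.50e16 / 4.632e113 = 5.397e-98

5.397e-98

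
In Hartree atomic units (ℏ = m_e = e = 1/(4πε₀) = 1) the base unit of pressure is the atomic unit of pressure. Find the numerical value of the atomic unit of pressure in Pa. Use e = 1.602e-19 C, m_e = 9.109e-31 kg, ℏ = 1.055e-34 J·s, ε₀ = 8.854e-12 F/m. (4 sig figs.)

2.929e13 Pa

P_au = E_h/a₀³ = m_e⁴e¹⁰/((4πε₀)⁵ℏ⁸)
E_h = 4.354e-18 J
a₀ = 5.297e-11 m
E_h/a₀³ = 2.929e13 Pa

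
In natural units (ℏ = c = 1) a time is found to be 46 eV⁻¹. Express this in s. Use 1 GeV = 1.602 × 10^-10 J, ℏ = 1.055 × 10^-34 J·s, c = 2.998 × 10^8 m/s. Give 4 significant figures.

3.029 × 10^-14 s

A time is [E]⁻¹ in ℏ=c=1; restore one factor of ℏ.
1 GeV⁻¹ → ℏ × (1 GeV in J)⁻¹ = 6.586 × 10^-25 s.
Convert the energy scale: 46 eV⁻¹ = 4.60 × 10^10 GeV⁻¹.
Result: 4.60 × 10^10 × 6.586 × 10^-25 = 3.029 × 10^-14 s.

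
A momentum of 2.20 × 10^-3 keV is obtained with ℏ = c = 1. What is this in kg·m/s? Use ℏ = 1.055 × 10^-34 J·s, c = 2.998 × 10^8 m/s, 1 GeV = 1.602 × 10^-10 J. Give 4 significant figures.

Momentum is [E]/c; divide by c.
1 GeV → 1/c × (1 GeV in J) = 5.344 × 10^-19 kg·m/s.
Convert the energy scale: 2.20 × 10^-3 keV = 2.20 × 10^-9 GeV.
Result: 2.20 × 10^-9 × 5.344 × 10^-19 = 1.176 × 10^-27 kg·m/s.

1.176 × 10^-27 kg·m/s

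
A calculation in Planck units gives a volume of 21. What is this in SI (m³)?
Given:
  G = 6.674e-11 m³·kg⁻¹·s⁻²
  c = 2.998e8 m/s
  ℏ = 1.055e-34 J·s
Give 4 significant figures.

8.870e-104 m³

One Planck volume: V_P = (ℏG/c³)^(3/2) = 4.224e-105 m³.
21 × 4.224e-105 m³ = 8.870e-104 m³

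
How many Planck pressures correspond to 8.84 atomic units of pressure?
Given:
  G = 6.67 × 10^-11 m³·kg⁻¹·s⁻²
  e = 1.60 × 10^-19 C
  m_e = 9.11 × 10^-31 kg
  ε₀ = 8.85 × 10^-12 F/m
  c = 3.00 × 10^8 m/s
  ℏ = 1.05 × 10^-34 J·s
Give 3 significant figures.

5.69 × 10^-100

atomic unit of pressure: P_au = E_h/a₀³ = m_e⁴e¹⁰/((4πε₀)⁵ℏ⁸) = 3.01 × 10^13 Pa
Planck pressure: p_P = c⁷/(ℏG²) = 4.68 × 10^113 Pa
8.84 × 3.01 × 10^13 / 4.68 × 10^113 = 5.69 × 10^-100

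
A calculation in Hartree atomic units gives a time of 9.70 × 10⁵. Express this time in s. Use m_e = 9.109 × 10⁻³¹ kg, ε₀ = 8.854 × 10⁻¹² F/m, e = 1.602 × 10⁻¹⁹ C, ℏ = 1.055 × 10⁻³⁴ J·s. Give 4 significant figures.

2.350 × 10⁻¹¹ s

One atomic unit of time: τ_au = (4πε₀)²ℏ³/(m_e e⁴) = 2.423 × 10⁻¹⁷ s.
9.70 × 10⁵ × 2.423 × 10⁻¹⁷ s = 2.350 × 10⁻¹¹ s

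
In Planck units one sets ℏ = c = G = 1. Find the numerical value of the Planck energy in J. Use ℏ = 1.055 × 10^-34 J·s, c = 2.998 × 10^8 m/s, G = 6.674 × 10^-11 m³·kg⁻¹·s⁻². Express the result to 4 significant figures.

1.957 × 10^9 J

E_P = √(ℏc⁵/G)
  = √(3.828 × 10^18)
  = 1.957 × 10^9 J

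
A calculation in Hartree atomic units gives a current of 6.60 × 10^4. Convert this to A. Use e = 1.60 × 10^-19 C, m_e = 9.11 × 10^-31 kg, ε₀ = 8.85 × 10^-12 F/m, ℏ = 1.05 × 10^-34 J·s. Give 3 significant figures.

One atomic unit of electric current: I_au = e E_h/ℏ = m_e e⁵/((4πε₀)²ℏ³) = 6.67 × 10^-3 A.
6.60 × 10^4 × 6.67 × 10^-3 A = 440 A

440 A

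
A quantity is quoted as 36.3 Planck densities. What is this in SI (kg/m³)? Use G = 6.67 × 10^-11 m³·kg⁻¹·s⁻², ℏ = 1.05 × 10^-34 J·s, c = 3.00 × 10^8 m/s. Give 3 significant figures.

One Planck density: ρ_P = c⁵/(ℏG²) = 5.20 × 10^96 kg/m³.
36.3 × 5.20 × 10^96 kg/m³ = 1.89 × 10^98 kg/m³

1.89 × 10^98 kg/m³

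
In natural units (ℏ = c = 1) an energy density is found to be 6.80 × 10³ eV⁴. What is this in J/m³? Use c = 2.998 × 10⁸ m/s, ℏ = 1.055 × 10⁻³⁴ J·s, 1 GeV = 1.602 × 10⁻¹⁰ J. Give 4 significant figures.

[E]/[L]³ = [E]⁴/(ℏc)³; restore (ℏc)⁻³.
1 GeV⁴ → 1/(ℏc)³ × (1 GeV in J)⁴ = 2.082 × 10³⁷ J/m³.
Convert the energy scale: 6.80 × 10³ eV⁴ = 6.80 × 10⁻³³ GeV⁴.
Result: 6.80 × 10⁻³³ × 2.082 × 10³⁷ = 1.415 × 10⁵ J/m³.

1.415 × 10⁵ J/m³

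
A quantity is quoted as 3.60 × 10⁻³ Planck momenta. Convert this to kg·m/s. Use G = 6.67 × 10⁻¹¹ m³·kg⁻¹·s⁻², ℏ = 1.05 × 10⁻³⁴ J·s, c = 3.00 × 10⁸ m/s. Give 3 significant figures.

One Planck momentum: p_P = √(ℏc³/G) = 6.52 kg·m/s.
3.60 × 10⁻³ × 6.52 kg·m/s = 0.0235 kg·m/s

0.0235 kg·m/s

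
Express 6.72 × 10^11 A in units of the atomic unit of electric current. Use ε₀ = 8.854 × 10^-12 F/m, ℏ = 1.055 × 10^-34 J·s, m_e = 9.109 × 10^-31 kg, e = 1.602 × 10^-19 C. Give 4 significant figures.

1.016 × 10^14

atomic unit of electric current: I_au = e E_h/ℏ = m_e e⁵/((4πε₀)²ℏ³) = 6.612 × 10^-3 A.
6.72 × 10^11 / 6.612 × 10^-3 = 1.016 × 10^14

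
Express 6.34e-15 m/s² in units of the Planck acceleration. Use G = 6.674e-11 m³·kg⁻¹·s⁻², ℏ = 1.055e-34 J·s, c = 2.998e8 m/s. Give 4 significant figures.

Planck acceleration: a_P = √(c⁷/(ℏG)) = 5.560e51 m/s².
6.34e-15 / 5.560e51 = 1.140e-66

1.140e-66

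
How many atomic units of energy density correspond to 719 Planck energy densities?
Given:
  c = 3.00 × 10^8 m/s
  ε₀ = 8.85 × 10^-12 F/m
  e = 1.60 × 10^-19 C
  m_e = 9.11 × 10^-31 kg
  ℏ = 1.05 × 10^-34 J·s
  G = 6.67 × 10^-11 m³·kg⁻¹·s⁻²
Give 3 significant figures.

1.12 × 10^103

Planck energy density: u_P = c⁷/(ℏG²) = 4.68 × 10^113 J/m³
atomic unit of energy density: u_au = E_h/a₀³ = m_e⁴e¹⁰/((4πε₀)⁵ℏ⁸) = 3.01 × 10^13 J/m³
719 × 4.68 × 10^113 / 3.01 × 10^13 = 1.12 × 10^103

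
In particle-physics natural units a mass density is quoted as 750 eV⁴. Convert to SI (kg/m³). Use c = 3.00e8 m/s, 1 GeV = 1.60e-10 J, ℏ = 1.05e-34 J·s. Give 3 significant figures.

Mass density is [E]/(c²[L]³) = [E]⁴/(ℏ³c⁵).
1 GeV⁴ → 1/(ℏ³c⁵) × (1 GeV in J)⁴ = 2.33e20 kg/m³.
Convert the energy scale: 750 eV⁴ = 7.50e-34 GeV⁴.
Result: 7.50e-34 × 2.33e20 = 1.75e-13 kg/m³.

1.75e-13 kg/m³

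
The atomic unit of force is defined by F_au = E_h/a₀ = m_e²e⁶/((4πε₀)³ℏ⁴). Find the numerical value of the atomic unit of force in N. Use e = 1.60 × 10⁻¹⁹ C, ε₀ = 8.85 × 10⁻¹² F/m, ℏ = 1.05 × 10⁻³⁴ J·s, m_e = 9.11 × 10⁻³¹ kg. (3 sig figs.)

8.33 × 10⁻⁸ N

F_au = E_h/a₀ = m_e²e⁶/((4πε₀)³ℏ⁴)
E_h = 4.38 × 10⁻¹⁸ J
a₀ = 5.26 × 10⁻¹¹ m
E_h/a₀ = 8.33 × 10⁻⁸ N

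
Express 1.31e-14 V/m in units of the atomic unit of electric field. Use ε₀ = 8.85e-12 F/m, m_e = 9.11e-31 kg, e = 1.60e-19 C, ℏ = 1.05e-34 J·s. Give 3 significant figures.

atomic unit of electric field: E_au = E_h/(e a₀) = m_e²e⁵/((4πε₀)³ℏ⁴) = 5.20e11 V/m.
1.31e-14 / 5.20e11 = 2.52e-26

2.52e-26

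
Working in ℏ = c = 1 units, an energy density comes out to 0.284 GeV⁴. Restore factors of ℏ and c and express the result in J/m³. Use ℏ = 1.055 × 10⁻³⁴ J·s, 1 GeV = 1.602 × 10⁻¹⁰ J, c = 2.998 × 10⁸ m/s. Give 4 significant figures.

5.912 × 10³⁶ J/m³

[E]/[L]³ = [E]⁴/(ℏc)³; restore (ℏc)⁻³.
1 GeV⁴ → 1/(ℏc)³ × (1 GeV in J)⁴ = 2.082 × 10³⁷ J/m³.
Result: 0.284 × 2.082 × 10³⁷ = 5.912 × 10³⁶ J/m³.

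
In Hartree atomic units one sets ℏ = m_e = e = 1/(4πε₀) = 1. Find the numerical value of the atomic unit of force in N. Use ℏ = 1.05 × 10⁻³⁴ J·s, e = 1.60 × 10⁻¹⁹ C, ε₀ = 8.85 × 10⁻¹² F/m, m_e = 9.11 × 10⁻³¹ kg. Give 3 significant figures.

F_au = E_h/a₀ = m_e²e⁶/((4πε₀)³ℏ⁴)
E_h = 4.38 × 10⁻¹⁸ J
a₀ = 5.26 × 10⁻¹¹ m
E_h/a₀ = 8.33 × 10⁻⁸ N

8.33 × 10⁻⁸ N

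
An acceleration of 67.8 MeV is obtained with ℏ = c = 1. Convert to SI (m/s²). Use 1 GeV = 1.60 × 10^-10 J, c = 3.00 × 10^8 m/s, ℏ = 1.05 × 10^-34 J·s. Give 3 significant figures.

3.10 × 10^31 m/s²

Acceleration is [L]/[T]² = c·[E]/ℏ.
1 GeV → c/ℏ × (1 GeV in J) = 4.57 × 10^32 m/s².
Convert the energy scale: 67.8 MeV = 0.0678 GeV.
Result: 0.0678 × 4.57 × 10^32 = 3.10 × 10^31 m/s².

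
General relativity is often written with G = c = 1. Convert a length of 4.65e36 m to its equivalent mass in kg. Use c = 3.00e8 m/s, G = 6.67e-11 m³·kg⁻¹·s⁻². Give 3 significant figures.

Length → mass via c²/G.
4.65e36 m × (c²/G) = 6.27e63 kg

6.27e63 kg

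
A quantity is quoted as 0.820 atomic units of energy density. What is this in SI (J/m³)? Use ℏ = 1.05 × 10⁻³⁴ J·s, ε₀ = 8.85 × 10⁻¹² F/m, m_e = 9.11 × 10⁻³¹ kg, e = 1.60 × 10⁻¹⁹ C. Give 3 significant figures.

One atomic unit of energy density: u_au = E_h/a₀³ = m_e⁴e¹⁰/((4πε₀)⁵ℏ⁸) = 3.01 × 10¹³ J/m³.
0.820 × 3.01 × 10¹³ J/m³ = 2.47 × 10¹³ J/m³

2.47 × 10¹³ J/m³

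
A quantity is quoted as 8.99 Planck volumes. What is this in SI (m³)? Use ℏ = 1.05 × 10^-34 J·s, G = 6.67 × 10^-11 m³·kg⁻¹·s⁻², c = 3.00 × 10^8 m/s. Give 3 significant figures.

One Planck volume: V_P = (ℏG/c³)^(3/2) = 4.18 × 10^-105 m³.
8.99 × 4.18 × 10^-105 m³ = 3.76 × 10^-104 m³

3.76 × 10^-104 m³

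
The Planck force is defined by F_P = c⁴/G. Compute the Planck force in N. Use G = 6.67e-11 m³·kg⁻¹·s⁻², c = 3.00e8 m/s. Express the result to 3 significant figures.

1.21e44 N

F_P = c⁴/G
  = 8.10e33 / 6.67e-11
  = 1.21e44 N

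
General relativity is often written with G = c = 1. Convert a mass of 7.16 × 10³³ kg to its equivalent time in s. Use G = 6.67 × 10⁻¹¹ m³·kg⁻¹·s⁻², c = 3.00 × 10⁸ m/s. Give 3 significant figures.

0.0177 s

Mass → time via G/c³.
7.16 × 10³³ kg × (G/c³) = 0.0177 s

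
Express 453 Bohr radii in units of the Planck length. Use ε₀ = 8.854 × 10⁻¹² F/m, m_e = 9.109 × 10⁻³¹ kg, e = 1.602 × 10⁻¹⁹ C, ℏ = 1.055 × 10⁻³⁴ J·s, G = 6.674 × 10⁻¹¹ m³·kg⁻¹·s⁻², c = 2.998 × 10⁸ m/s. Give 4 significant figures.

1.485 × 10²⁷

Bohr radius: a₀ = 4πε₀ℏ²/(m_e e²) = 5.297 × 10⁻¹¹ m
Planck length: ℓ_P = √(ℏG/c³) = 1.616 × 10⁻³⁵ m
453 × 5.297 × 10⁻¹¹ / 1.616 × 10⁻³⁵ = 1.485 × 10²⁷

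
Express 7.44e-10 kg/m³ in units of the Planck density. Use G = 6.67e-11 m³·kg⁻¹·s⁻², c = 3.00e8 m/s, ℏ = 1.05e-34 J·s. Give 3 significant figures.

1.43e-106

Planck density: ρ_P = c⁵/(ℏG²) = 5.20e96 kg/m³.
7.44e-10 / 5.20e96 = 1.43e-106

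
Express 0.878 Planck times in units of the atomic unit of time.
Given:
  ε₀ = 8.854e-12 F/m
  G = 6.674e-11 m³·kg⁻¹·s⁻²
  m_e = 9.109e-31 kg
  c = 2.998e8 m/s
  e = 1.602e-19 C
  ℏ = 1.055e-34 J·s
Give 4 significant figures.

Planck time: t_P = √(ℏG/c⁵) = 5.392e-44 s
atomic unit of time: τ_au = (4πε₀)²ℏ³/(m_e e⁴) = 2.423e-17 s
0.878 × 5.392e-44 / 2.423e-17 = 1.954e-27

1.954e-27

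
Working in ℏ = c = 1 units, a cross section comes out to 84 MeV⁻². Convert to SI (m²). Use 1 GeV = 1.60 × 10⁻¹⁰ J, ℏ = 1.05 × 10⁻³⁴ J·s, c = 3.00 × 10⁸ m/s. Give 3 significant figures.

3.26 × 10⁻²⁴ m²

Area is [L]² = [E]⁻²·(ℏc)²; restore (ℏc)².
1 GeV⁻² → (ℏc)² × (1 GeV in J)⁻² = 3.88 × 10⁻³² m².
Convert the energy scale: 84 MeV⁻² = 8.40 × 10⁷ GeV⁻².
Result: 8.40 × 10⁷ × 3.88 × 10⁻³² = 3.26 × 10⁻²⁴ m².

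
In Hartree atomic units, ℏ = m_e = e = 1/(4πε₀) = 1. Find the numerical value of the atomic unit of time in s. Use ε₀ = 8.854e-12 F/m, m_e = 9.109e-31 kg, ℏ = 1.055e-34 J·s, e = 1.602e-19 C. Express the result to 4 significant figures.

The unique combination of the constants set to 1 with dimensions of time is τ_au = (4πε₀)²ℏ³/(m_e e⁴).
E_h = 4.354e-18 J
ℏ/E_h = 2.423e-17 s

2.423e-17 s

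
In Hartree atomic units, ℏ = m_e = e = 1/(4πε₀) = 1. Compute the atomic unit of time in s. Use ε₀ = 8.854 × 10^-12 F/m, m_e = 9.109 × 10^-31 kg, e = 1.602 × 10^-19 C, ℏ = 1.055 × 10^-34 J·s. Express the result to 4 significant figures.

Dimensional analysis gives τ_au = (4πε₀)²ℏ³/(m_e e⁴).
E_h = 4.354 × 10^-18 J
ℏ/E_h = 2.423 × 10^-17 s

2.423 × 10^-17 s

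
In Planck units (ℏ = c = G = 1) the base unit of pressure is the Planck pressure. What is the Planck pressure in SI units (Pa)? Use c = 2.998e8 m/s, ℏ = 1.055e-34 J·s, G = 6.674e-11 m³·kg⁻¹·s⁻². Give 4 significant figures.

p_P = c⁷/(ℏG²)
  = 2.177e59 / 4.699e-55
  = 4.632e113 Pa

4.632e113 Pa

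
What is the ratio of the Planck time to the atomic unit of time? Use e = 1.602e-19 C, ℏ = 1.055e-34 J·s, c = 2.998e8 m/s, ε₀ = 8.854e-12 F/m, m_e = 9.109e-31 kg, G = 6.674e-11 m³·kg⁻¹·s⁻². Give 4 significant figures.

Planck time: t_P = √(ℏG/c⁵) = 5.392e-44 s
atomic unit of time: τ_au = (4πε₀)²ℏ³/(m_e e⁴) = 2.423e-17 s
ratio = 5.392e-44 / 2.423e-17 = 2.225e-27

2.225e-27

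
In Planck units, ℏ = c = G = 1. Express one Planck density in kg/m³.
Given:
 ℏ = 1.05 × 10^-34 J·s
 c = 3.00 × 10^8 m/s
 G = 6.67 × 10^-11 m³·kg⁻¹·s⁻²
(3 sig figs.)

5.20 × 10^96 kg/m³

From ℏ = c = G = 1 the density scale is ρ_P = c⁵/(ℏG²).
  = 2.43 × 10^42 / 4.67 × 10^-55
  = 5.20 × 10^96 kg/m³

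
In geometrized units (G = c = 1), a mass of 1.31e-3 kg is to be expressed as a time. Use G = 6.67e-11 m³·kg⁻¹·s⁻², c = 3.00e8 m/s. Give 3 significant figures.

Mass → time via G/c³.
1.31e-3 kg × (G/c³) = 3.24e-39 s

3.24e-39 s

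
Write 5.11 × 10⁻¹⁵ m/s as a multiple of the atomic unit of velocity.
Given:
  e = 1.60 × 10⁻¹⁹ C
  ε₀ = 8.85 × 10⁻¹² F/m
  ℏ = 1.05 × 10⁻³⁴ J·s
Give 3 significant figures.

2.33 × 10⁻²¹

atomic unit of velocity: v_au = e²/(4πε₀ℏ) = 2.19 × 10⁶ m/s.
5.11 × 10⁻¹⁵ / 2.19 × 10⁶ = 2.33 × 10⁻²¹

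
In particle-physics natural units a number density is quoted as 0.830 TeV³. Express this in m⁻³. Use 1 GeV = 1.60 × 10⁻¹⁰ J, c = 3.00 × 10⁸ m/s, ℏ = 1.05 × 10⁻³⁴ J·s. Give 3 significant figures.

Number density is [L]⁻³ = [E]³/(ℏc)³.
1 GeV³ → 1/(ℏc)³ × (1 GeV in J)³ = 1.31 × 10⁴⁷ m⁻³.
Convert the energy scale: 0.830 TeV³ = 8.30 × 10⁸ GeV³.
Result: 8.30 × 10⁸ × 1.31 × 10⁴⁷ = 1.09 × 10⁵⁶ m⁻³.

1.09 × 10⁵⁶ m⁻³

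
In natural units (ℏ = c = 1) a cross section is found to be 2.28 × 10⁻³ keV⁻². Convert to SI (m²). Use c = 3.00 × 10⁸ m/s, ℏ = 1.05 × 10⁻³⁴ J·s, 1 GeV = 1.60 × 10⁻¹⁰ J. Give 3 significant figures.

8.84 × 10⁻²³ m²

Area is [L]² = [E]⁻²·(ℏc)²; restore (ℏc)².
1 GeV⁻² → (ℏc)² × (1 GeV in J)⁻² = 3.88 × 10⁻³² m².
Convert the energy scale: 2.28 × 10⁻³ keV⁻² = 2.28 × 10⁹ GeV⁻².
Result: 2.28 × 10⁹ × 3.88 × 10⁻³² = 8.84 × 10⁻²³ m².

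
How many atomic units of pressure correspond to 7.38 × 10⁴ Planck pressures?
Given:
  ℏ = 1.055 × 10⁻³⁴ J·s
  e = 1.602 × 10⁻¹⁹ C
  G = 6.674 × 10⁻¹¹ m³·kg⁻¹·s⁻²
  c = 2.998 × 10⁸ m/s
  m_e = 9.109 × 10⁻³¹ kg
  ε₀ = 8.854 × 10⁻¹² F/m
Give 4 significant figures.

1.167 × 10¹⁰⁵

Planck pressure: p_P = c⁷/(ℏG²) = 4.632 × 10¹¹³ Pa
atomic unit of pressure: P_au = E_h/a₀³ = m_e⁴e¹⁰/((4πε₀)⁵ℏ⁸) = 2.929 × 10¹³ Pa
7.38 × 10⁴ × 4.632 × 10¹¹³ / 2.929 × 10¹³ = 1.167 × 10¹⁰⁵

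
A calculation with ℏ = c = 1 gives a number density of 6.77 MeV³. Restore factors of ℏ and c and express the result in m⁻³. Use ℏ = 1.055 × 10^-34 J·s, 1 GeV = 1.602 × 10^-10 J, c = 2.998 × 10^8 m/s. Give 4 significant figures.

Number density is [L]⁻³ = [E]³/(ℏc)³.
1 GeV³ → 1/(ℏc)³ × (1 GeV in J)³ = 1.299 × 10^47 m⁻³.
Convert the energy scale: 6.77 MeV³ = 6.77 × 10^-9 GeV³.
Result: 6.77 × 10^-9 × 1.299 × 10^47 = 8.797 × 10^38 m⁻³.

8.797 × 10^38 m⁻³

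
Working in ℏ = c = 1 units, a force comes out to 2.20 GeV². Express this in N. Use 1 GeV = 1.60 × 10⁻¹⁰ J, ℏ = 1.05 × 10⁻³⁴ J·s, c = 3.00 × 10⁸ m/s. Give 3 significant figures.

Force is [E]/[L] = [E]²/(ℏc); restore (ℏc)⁻¹.
1 GeV² → 1/(ℏc) × (1 GeV in J)² = 8.13 × 10⁵ N.
Result: 2.20 × 8.13 × 10⁵ = 1.79 × 10⁶ N.

1.79 × 10⁶ N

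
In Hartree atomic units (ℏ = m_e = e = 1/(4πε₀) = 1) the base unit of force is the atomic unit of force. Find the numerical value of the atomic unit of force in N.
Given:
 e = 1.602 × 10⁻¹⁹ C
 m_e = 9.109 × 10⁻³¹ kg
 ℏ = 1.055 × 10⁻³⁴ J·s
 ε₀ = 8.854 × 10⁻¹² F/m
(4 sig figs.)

F_au = E_h/a₀ = m_e²e⁶/((4πε₀)³ℏ⁴)
E_h = 4.354 × 10⁻¹⁸ J
a₀ = 5.297 × 10⁻¹¹ m
E_h/a₀ = 8.220 × 10⁻⁸ N

8.220 × 10⁻⁸ N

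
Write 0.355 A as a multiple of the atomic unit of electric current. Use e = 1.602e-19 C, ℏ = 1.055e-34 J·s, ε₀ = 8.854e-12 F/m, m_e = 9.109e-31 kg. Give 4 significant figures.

atomic unit of electric current: I_au = e E_h/ℏ = m_e e⁵/((4πε₀)²ℏ³) = 6.612e-3 A.
0.355 / 6.612e-3 = 53.69

53.69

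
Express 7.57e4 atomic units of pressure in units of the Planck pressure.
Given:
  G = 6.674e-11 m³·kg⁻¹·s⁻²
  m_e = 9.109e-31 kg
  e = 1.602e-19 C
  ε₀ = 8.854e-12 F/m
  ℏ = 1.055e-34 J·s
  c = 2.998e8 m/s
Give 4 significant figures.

atomic unit of pressure: P_au = E_h/a₀³ = m_e⁴e¹⁰/((4πε₀)⁵ℏ⁸) = 2.929e13 Pa
Planck pressure: p_P = c⁷/(ℏG²) = 4.632e113 Pa
7.57e4 × 2.929e13 / 4.632e113 = 4.787e-96

4.787e-96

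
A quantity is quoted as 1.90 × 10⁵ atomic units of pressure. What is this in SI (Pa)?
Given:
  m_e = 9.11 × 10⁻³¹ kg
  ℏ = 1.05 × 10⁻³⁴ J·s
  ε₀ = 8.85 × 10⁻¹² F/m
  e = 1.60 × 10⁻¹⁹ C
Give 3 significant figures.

5.72 × 10¹⁸ Pa

One atomic unit of pressure: P_au = E_h/a₀³ = m_e⁴e¹⁰/((4πε₀)⁵ℏ⁸) = 3.01 × 10¹³ Pa.
1.90 × 10⁵ × 3.01 × 10¹³ Pa = 5.72 × 10¹⁸ Pa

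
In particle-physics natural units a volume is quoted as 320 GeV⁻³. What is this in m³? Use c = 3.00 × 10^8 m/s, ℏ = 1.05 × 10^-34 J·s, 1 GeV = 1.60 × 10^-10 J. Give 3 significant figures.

2.44 × 10^-45 m³

Volume is [L]³ = [E]⁻³·(ℏc)³.
1 GeV⁻³ → (ℏc)³ × (1 GeV in J)⁻³ = 7.63 × 10^-48 m³.
Result: 320 × 7.63 × 10^-48 = 2.44 × 10^-45 m³.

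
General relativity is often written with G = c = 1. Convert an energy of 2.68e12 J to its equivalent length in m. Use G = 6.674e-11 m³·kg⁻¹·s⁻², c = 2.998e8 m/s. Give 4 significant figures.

2.214e-32 m

Energy → length via G/c⁴.
2.68e12 J × (G/c⁴) = 2.214e-32 m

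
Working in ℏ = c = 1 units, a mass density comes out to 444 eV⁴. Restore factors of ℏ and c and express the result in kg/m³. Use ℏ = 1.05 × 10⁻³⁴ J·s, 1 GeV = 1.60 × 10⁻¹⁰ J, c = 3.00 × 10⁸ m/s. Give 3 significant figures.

Mass density is [E]/(c²[L]³) = [E]⁴/(ℏ³c⁵).
1 GeV⁴ → 1/(ℏ³c⁵) × (1 GeV in J)⁴ = 2.33 × 10²⁰ kg/m³.
Convert the energy scale: 444 eV⁴ = 4.44 × 10⁻³⁴ GeV⁴.
Result: 4.44 × 10⁻³⁴ × 2.33 × 10²⁰ = 1.03 × 10⁻¹³ kg/m³.

1.03 × 10⁻¹³ kg/m³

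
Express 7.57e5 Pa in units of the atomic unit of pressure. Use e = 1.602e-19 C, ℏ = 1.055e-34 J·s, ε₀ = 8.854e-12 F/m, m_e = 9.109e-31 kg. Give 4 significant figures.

atomic unit of pressure: P_au = E_h/a₀³ = m_e⁴e¹⁰/((4πε₀)⁵ℏ⁸) = 2.929e13 Pa.
7.57e5 / 2.929e13 = 2.584e-8

2.584e-8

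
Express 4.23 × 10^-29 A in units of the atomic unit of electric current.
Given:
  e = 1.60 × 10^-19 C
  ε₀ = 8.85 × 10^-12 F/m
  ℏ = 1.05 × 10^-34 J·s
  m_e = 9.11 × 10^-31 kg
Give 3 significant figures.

atomic unit of electric current: I_au = e E_h/ℏ = m_e e⁵/((4πε₀)²ℏ³) = 6.67 × 10^-3 A.
4.23 × 10^-29 / 6.67 × 10^-3 = 6.34 × 10^-27

6.34 × 10^-27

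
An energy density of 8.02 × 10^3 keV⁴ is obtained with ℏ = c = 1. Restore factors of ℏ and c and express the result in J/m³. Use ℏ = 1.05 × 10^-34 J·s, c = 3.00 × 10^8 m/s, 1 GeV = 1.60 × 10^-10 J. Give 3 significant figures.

1.68 × 10^17 J/m³

[E]/[L]³ = [E]⁴/(ℏc)³; restore (ℏc)⁻³.
1 GeV⁴ → 1/(ℏc)³ × (1 GeV in J)⁴ = 2.10 × 10^37 J/m³.
Convert the energy scale: 8.02 × 10^3 keV⁴ = 8.02 × 10^-21 GeV⁴.
Result: 8.02 × 10^-21 × 2.10 × 10^37 = 1.68 × 10^17 J/m³.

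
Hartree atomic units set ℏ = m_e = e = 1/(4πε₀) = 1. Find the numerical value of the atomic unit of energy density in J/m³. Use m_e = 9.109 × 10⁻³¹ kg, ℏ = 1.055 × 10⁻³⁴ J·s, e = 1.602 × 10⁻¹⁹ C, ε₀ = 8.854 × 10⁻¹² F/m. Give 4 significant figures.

From ℏ = m_e = e = 1/(4πε₀) = 1 the energy density scale is u_au = E_h/a₀³ = m_e⁴e¹⁰/((4πε₀)⁵ℏ⁸).
E_h = 4.354 × 10⁻¹⁸ J
a₀ = 5.297 × 10⁻¹¹ m
E_h/a₀³ = 2.929 × 10¹³ J/m³

2.929 × 10¹³ J/m³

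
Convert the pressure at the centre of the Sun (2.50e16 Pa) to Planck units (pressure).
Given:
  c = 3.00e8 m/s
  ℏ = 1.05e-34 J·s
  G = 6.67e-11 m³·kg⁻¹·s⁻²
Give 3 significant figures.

5.34e-98

Planck pressure: p_P = c⁷/(ℏG²) = 4.68e113 Pa.
2.50e16 / 4.68e113 = 5.34e-98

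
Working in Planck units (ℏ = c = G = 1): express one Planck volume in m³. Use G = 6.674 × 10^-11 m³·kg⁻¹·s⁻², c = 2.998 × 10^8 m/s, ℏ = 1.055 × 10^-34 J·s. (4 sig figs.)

4.224 × 10^-105 m³

From ℏ = c = G = 1 the volume scale is V_P = (ℏG/c³)^(3/2).
  = √(1.784 × 10^-209)
  = 4.224 × 10^-105 m³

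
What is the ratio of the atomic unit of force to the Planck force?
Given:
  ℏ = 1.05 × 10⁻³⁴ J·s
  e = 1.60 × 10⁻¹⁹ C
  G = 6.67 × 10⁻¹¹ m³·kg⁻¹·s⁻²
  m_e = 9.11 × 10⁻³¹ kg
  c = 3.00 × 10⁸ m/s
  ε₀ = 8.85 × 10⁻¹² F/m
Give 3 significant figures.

6.86 × 10⁻⁵²

atomic unit of force: F_au = E_h/a₀ = m_e²e⁶/((4πε₀)³ℏ⁴) = 8.33 × 10⁻⁸ N
Planck force: F_P = c⁴/G = 1.21 × 10⁴⁴ N
ratio = 8.33 × 10⁻⁸ / 1.21 × 10⁴⁴ = 6.86 × 10⁻⁵²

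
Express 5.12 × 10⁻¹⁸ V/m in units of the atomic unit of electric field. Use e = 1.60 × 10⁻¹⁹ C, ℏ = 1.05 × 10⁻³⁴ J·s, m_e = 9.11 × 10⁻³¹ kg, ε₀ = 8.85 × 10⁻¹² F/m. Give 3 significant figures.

atomic unit of electric field: E_au = E_h/(e a₀) = m_e²e⁵/((4πε₀)³ℏ⁴) = 5.20 × 10¹¹ V/m.
5.12 × 10⁻¹⁸ / 5.20 × 10¹¹ = 9.84 × 10⁻³⁰

9.84 × 10⁻³⁰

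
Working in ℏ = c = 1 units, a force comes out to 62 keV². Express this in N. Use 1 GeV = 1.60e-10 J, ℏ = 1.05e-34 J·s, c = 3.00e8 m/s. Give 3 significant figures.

5.04e-5 N

Force is [E]/[L] = [E]²/(ℏc); restore (ℏc)⁻¹.
1 GeV² → 1/(ℏc) × (1 GeV in J)² = 8.13e5 N.
Convert the energy scale: 62 keV² = 6.20e-11 GeV².
Result: 6.20e-11 × 8.13e5 = 5.04e-5 N.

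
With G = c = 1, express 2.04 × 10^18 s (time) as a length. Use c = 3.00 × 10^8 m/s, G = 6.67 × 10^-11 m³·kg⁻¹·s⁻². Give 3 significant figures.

Time → length via c.
2.04 × 10^18 s × (c) = 6.12 × 10^26 m

6.12 × 10^26 m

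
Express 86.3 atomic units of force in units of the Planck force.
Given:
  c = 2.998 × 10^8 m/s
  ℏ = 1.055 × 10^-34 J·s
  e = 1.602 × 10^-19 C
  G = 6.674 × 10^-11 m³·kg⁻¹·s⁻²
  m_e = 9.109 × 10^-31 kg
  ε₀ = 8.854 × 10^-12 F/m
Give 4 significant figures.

5.860 × 10^-50

atomic unit of force: F_au = E_h/a₀ = m_e²e⁶/((4πε₀)³ℏ⁴) = 8.220 × 10^-8 N
Planck force: F_P = c⁴/G = 1.210 × 10^44 N
86.3 × 8.220 × 10^-8 / 1.210 × 10^44 = 5.860 × 10^-50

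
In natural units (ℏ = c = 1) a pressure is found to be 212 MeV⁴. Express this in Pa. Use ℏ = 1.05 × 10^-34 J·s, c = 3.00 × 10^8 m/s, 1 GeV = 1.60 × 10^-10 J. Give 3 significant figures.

Pressure is [E]/[L]³ = [E]⁴/(ℏc)³.
1 GeV⁴ → 1/(ℏc)³ × (1 GeV in J)⁴ = 2.10 × 10^37 Pa.
Convert the energy scale: 212 MeV⁴ = 2.12 × 10^-10 GeV⁴.
Result: 2.12 × 10^-10 × 2.10 × 10^37 = 4.45 × 10^27 Pa.

4.45 × 10^27 Pa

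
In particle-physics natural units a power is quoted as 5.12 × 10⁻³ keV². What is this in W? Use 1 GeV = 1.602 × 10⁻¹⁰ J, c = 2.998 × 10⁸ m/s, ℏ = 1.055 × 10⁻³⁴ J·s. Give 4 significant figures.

Power is [E]/[T] = [E]²/ℏ.
1 GeV² → 1/ℏ × (1 GeV in J)² = 2.433 × 10¹⁴ W.
Convert the energy scale: 5.12 × 10⁻³ keV² = 5.12 × 10⁻¹⁵ GeV².
Result: 5.12 × 10⁻¹⁵ × 2.433 × 10¹⁴ = 1.245 W.

1.245 W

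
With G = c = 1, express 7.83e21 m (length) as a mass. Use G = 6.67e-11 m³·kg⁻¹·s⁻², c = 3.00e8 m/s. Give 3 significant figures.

Length → mass via c²/G.
7.83e21 m × (c²/G) = 1.06e49 kg

1.06e49 kg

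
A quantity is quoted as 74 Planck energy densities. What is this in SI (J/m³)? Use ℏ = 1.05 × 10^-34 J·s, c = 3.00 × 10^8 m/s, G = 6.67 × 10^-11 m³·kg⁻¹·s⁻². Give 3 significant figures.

One Planck energy density: u_P = c⁷/(ℏG²) = 4.68 × 10^113 J/m³.
74 × 4.68 × 10^113 J/m³ = 3.46 × 10^115 J/m³

3.46 × 10^115 J/m³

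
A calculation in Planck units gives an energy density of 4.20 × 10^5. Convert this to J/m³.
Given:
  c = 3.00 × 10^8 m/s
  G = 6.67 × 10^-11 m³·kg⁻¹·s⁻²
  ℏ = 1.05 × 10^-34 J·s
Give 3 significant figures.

1.97 × 10^119 J/m³

One Planck energy density: u_P = c⁷/(ℏG²) = 4.68 × 10^113 J/m³.
4.20 × 10^5 × 4.68 × 10^113 J/m³ = 1.97 × 10^119 J/m³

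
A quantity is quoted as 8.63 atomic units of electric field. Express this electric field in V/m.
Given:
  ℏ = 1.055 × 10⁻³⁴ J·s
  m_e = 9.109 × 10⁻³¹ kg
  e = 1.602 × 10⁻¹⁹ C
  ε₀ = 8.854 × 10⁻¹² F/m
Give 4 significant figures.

One atomic unit of electric field: E_au = E_h/(e a₀) = m_e²e⁵/((4πε₀)³ℏ⁴) = 5.131 × 10¹¹ V/m.
8.63 × 5.131 × 10¹¹ V/m = 4.428 × 10¹² V/m

4.428 × 10¹² V/m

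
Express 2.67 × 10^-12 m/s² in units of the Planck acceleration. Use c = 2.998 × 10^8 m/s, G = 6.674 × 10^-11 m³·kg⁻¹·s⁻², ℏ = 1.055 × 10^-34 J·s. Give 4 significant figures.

4.802 × 10^-64

Planck acceleration: a_P = √(c⁷/(ℏG)) = 5.560 × 10^51 m/s².
2.67 × 10^-12 / 5.560 × 10^51 = 4.802 × 10^-64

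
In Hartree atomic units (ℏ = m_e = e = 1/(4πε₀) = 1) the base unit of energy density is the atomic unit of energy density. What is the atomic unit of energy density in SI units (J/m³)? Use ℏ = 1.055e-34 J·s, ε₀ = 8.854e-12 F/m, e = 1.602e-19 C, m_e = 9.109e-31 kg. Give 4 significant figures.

u_au = E_h/a₀³ = m_e⁴e¹⁰/((4πε₀)⁵ℏ⁸)
E_h = 4.354e-18 J
a₀ = 5.297e-11 m
E_h/a₀³ = 2.929e13 J/m³

2.929e13 J/m³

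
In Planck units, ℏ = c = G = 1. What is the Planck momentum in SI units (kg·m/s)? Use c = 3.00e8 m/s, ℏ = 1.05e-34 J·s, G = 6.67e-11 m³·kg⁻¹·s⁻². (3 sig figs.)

6.52 kg·m/s

Dimensional analysis gives p_P = √(ℏc³/G).
  = √(42.5)
  = 6.52 kg·m/s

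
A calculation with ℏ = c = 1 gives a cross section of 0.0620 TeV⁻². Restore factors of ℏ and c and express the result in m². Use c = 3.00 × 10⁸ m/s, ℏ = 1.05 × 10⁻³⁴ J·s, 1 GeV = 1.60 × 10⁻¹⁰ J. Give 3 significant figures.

Area is [L]² = [E]⁻²·(ℏc)²; restore (ℏc)².
1 GeV⁻² → (ℏc)² × (1 GeV in J)⁻² = 3.88 × 10⁻³² m².
Convert the energy scale: 0.0620 TeV⁻² = 6.20 × 10⁻⁸ GeV⁻².
Result: 6.20 × 10⁻⁸ × 3.88 × 10⁻³² = 2.40 × 10⁻³⁹ m².

2.40 × 10⁻³⁹ m²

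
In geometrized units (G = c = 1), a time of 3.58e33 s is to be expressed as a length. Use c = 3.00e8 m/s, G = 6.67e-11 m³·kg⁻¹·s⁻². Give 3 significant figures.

Time → length via c.
3.58e33 s × (c) = 1.07e42 m

1.07e42 m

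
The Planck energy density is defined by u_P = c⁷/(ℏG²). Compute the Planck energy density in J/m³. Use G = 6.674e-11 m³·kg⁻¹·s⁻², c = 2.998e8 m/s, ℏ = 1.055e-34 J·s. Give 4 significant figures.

u_P = c⁷/(ℏG²)
  = 2.177e59 / 4.699e-55
  = 4.632e113 J/m³

4.632e113 J/m³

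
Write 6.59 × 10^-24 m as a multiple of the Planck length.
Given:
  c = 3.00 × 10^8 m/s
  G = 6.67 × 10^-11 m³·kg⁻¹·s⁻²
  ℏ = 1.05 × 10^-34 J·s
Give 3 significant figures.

4.09 × 10^11

Planck length: ℓ_P = √(ℏG/c³) = 1.61 × 10^-35 m.
6.59 × 10^-24 / 1.61 × 10^-35 = 4.09 × 10^11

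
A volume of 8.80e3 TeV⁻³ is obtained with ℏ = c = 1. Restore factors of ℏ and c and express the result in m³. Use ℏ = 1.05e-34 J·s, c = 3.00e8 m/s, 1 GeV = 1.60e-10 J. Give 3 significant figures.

Volume is [L]³ = [E]⁻³·(ℏc)³.
1 GeV⁻³ → (ℏc)³ × (1 GeV in J)⁻³ = 7.63e-48 m³.
Convert the energy scale: 8.80e3 TeV⁻³ = 8.80e-6 GeV⁻³.
Result: 8.80e-6 × 7.63e-48 = 6.72e-53 m³.

6.72e-53 m³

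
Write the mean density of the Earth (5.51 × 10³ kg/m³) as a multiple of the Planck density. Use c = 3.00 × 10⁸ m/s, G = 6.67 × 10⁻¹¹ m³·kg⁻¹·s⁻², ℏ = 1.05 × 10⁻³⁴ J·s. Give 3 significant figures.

Planck density: ρ_P = c⁵/(ℏG²) = 5.20 × 10⁹⁶ kg/m³.
5.51 × 10³ / 5.20 × 10⁹⁶ = 1.06 × 10⁻⁹³

1.06 × 10⁻⁹³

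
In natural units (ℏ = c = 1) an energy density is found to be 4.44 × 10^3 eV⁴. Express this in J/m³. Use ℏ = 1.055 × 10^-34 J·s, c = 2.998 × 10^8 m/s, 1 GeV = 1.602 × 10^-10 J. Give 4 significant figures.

[E]/[L]³ = [E]⁴/(ℏc)³; restore (ℏc)⁻³.
1 GeV⁴ → 1/(ℏc)³ × (1 GeV in J)⁴ = 2.082 × 10^37 J/m³.
Convert the energy scale: 4.44 × 10^3 eV⁴ = 4.44 × 10^-33 GeV⁴.
Result: 4.44 × 10^-33 × 2.082 × 10^37 = 9.242 × 10^4 J/m³.

9.242 × 10^4 J/m³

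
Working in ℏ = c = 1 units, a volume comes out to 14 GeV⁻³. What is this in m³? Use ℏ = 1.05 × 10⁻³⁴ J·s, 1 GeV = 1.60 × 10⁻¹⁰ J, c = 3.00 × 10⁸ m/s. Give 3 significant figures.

Volume is [L]³ = [E]⁻³·(ℏc)³.
1 GeV⁻³ → (ℏc)³ × (1 GeV in J)⁻³ = 7.63 × 10⁻⁴⁸ m³.
Result: 14 × 7.63 × 10⁻⁴⁸ = 1.07 × 10⁻⁴⁶ m³.

1.07 × 10⁻⁴⁶ m³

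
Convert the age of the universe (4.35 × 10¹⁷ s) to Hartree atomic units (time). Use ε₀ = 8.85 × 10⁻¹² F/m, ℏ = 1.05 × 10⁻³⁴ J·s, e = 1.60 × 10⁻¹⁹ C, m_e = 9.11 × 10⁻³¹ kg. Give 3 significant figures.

atomic unit of time: τ_au = (4πε₀)²ℏ³/(m_e e⁴) = 2.40 × 10⁻¹⁷ s.
4.35 × 10¹⁷ / 2.40 × 10⁻¹⁷ = 1.81 × 10³⁴

1.81 × 10³⁴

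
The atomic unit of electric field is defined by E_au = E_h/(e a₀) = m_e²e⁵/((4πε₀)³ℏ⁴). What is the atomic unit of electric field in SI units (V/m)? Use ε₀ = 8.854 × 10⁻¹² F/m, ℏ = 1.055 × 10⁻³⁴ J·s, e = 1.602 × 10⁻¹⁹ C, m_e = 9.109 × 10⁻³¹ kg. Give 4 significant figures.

5.131 × 10¹¹ V/m

E_au = E_h/(e a₀) = m_e²e⁵/((4πε₀)³ℏ⁴)
E_h = 4.354 × 10⁻¹⁸ J
a₀ = 5.297 × 10⁻¹¹ m
E_h/(e·a₀) = 5.131 × 10¹¹ V/m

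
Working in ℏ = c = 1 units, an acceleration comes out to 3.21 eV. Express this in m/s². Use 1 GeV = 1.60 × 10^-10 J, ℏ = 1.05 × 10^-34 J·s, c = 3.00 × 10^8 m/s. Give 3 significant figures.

Acceleration is [L]/[T]² = c·[E]/ℏ.
1 GeV → c/ℏ × (1 GeV in J) = 4.57 × 10^32 m/s².
Convert the energy scale: 3.21 eV = 3.21 × 10^-9 GeV.
Result: 3.21 × 10^-9 × 4.57 × 10^32 = 1.47 × 10^24 m/s².

1.47 × 10^24 m/s²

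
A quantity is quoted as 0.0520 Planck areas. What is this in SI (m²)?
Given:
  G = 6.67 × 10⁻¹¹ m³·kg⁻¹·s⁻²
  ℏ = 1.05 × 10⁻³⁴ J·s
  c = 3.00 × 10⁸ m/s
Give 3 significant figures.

1.35 × 10⁻⁷¹ m²

One Planck area: A_P = ℏG/c³ = 2.59 × 10⁻⁷⁰ m².
0.0520 × 2.59 × 10⁻⁷⁰ m² = 1.35 × 10⁻⁷¹ m²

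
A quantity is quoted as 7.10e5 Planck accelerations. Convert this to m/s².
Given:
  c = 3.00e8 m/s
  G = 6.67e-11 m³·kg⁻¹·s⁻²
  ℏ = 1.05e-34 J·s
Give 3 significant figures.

3.97e57 m/s²

One Planck acceleration: a_P = √(c⁷/(ℏG)) = 5.59e51 m/s².
7.10e5 × 5.59e51 m/s² = 3.97e57 m/s²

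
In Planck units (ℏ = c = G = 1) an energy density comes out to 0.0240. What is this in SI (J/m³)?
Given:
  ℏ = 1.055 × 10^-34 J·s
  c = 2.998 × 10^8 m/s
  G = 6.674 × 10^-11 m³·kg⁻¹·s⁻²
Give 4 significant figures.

One Planck energy density: u_P = c⁷/(ℏG²) = 4.632 × 10^113 J/m³.
0.0240 × 4.632 × 10^113 J/m³ = 1.112 × 10^112 J/m³

1.112 × 10^112 J/m³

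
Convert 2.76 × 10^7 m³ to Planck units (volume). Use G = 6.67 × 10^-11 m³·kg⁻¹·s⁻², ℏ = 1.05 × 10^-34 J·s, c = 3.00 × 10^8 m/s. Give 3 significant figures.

6.61 × 10^111

Planck volume: V_P = (ℏG/c³)^(3/2) = 4.18 × 10^-105 m³.
2.76 × 10^7 / 4.18 × 10^-105 = 6.61 × 10^111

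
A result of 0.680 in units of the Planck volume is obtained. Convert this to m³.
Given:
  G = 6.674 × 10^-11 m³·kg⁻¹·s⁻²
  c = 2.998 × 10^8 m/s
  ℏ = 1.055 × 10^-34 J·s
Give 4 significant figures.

2.872 × 10^-105 m³

One Planck volume: V_P = (ℏG/c³)^(3/2) = 4.224 × 10^-105 m³.
0.680 × 4.224 × 10^-105 m³ = 2.872 × 10^-105 m³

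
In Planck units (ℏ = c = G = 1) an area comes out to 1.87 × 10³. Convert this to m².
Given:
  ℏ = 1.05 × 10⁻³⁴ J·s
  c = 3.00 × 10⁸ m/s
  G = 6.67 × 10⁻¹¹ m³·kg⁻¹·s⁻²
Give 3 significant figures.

4.85 × 10⁻⁶⁷ m²

One Planck area: A_P = ℏG/c³ = 2.59 × 10⁻⁷⁰ m².
1.87 × 10³ × 2.59 × 10⁻⁷⁰ m² = 4.85 × 10⁻⁶⁷ m²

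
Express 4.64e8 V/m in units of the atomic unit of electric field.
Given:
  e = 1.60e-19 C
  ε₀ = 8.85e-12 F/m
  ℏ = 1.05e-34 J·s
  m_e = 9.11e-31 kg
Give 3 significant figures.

8.91e-4

atomic unit of electric field: E_au = E_h/(e a₀) = m_e²e⁵/((4πε₀)³ℏ⁴) = 5.20e11 V/m.
4.64e8 / 5.20e11 = 8.91e-4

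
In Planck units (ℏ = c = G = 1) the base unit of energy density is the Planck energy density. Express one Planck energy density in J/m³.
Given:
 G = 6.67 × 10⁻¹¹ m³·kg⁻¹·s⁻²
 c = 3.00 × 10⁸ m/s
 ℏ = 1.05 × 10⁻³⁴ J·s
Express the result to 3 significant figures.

4.68 × 10¹¹³ J/m³

u_P = c⁷/(ℏG²)
  = 2.19 × 10⁵⁹ / 4.67 × 10⁻⁵⁵
  = 4.68 × 10¹¹³ J/m³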